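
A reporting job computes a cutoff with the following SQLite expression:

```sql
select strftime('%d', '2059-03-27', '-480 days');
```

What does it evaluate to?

02

First apply '-480 days': 2059-03-27 → 2057-12-02.
`%d` extracts the 2-digit day of month: 02.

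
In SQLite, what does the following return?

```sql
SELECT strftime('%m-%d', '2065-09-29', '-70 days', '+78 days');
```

First apply '-70 days', '+78 days': 2065-09-29 → 2065-10-07.
`%m-%d` extracts the month-day: 10-07.

10-07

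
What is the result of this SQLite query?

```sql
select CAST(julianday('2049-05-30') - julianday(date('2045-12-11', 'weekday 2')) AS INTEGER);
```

`weekday 2` advances to the next Tuesday; 2045-12-11 is a Monday, so it moves forward to 2045-12-12.
19 days remain in December 2045 after the 12th (31 − 12).
Full months from January 2046 through April 2049 contribute their day counts.
Then 30 days into May 2049.
Total: 19 + 31 + 28 + 31 + 30 + 31 + 30 + 31 + 31 + 30 + 31 + 30 + 31 + 31 + 28 + 31 + 30 + 31 + 30 + 31 + 31 + 30 + 31 + 30 + 31 + 31 + 29 + 31 + 30 + 31 + 30 + 31 + 31 + 30 + 31 + 30 + 31 + 31 + 28 + 31 + 30 + 30 = 1265.

1265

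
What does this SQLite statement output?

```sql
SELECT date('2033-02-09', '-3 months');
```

2032-11-09

Adding -3 months to 2033-02-09 gives 2032-11-09.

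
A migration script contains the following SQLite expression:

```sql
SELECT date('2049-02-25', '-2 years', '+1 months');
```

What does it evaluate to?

2047-03-25

Adding -2 years to 2049-02-25 gives 2047-02-25.
Adding +1 month to 2047-02-25 gives 2047-03-25.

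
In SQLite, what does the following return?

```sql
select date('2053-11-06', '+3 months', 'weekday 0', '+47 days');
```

Adding +3 months to 2053-11-06 gives 2054-02-06.
`weekday 0` advances to the next Sunday; 2054-02-06 is a Friday, so it moves forward to 2054-02-08.
Applying '+47 days' to 2054-02-08: counting 47 days forward gives 2054-03-27.

2054-03-27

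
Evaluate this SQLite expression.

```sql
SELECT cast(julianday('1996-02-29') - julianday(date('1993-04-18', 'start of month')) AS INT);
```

1064

`start of month` rewinds 1993-04-18 to 1993-04-01.
29 days remain in April 1993 after the 1st (30 − 1).
Full months from May 1993 through January 1996 contribute their day counts.
Then 29 days into February 1996.
Total: 29 + 31 + 30 + 31 + 31 + 30 + 31 + 30 + 31 + 31 + 28 + 31 + 30 + 31 + 30 + 31 + 31 + 30 + 31 + 30 + 31 + 31 + 28 + 31 + 30 + 31 + 30 + 31 + 31 + 30 + 31 + 30 + 31 + 31 + 29 = 1064.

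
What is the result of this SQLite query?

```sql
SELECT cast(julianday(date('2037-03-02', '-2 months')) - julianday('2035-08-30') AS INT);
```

Adding -2 months to 2037-03-02 gives 2037-01-02.
1 day remains in August 2035 after the 30th (31 − 30).
Full months from September 2035 through December 2036 contribute their day counts.
Then 2 days into January 2037.
Total: 1 + 30 + 31 + 30 + 31 + 31 + 29 + 31 + 30 + 31 + 30 + 31 + 31 + 30 + 31 + 30 + 31 + 2 = 491.

491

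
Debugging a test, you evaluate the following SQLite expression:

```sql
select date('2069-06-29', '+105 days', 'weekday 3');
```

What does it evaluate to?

Applying '+105 days' to 2069-06-29: counting 105 days forward gives 2069-10-12.
`weekday 3` advances to the next Wednesday; 2069-10-12 is a Saturday, so it moves forward to 2069-10-16.

2069-10-16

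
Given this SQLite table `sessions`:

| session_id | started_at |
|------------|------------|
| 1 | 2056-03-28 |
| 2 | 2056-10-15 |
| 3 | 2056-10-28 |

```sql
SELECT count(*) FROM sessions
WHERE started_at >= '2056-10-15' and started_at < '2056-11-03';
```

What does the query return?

Rows in [2056-10-15, 2056-11-03): 2056-10-15, 2056-10-28 → 2 rows.

2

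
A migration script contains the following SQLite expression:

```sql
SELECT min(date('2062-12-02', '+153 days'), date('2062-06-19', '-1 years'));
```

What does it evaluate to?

2061-06-19

date('2062-12-02', '+153 days') → 2063-05-04.
date('2062-06-19', '-1 years') → 2061-06-19.
Earlier of the two is 2061-06-19.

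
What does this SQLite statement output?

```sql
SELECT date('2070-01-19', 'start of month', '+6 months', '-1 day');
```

`start of month` rewinds 2070-01-19 to 2070-01-01.
Adding +6 months to 2070-01-01 gives 2070-07-01.
Going back 1 day from 2070-07-01 reaches 2070-06-30 (last day of June, 30 days).

2070-06-30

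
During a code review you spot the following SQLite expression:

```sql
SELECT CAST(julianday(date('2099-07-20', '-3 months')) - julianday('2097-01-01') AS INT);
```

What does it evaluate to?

839

Adding -3 months to 2099-07-20 gives 2099-04-20.
30 days remain in January 2097 after the 1st (31 − 1).
Full months from February 2097 through March 2099 contribute their day counts.
Then 20 days into April 2099.
Total: 30 + 28 + 31 + 30 + 31 + 30 + 31 + 31 + 30 + 31 + 30 + 31 + 31 + 28 + 31 + 30 + 31 + 30 + 31 + 31 + 30 + 31 + 30 + 31 + 31 + 28 + 31 + 20 = 839.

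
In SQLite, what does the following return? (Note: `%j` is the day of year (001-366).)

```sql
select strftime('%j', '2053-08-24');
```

236

Day-of-year for 2053-08-24: days since 2053-01-01 inclusive = 236, zero-padded to 236.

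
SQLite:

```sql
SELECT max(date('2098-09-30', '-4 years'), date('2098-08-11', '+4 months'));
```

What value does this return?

2098-12-11

date('2098-09-30', '-4 years') → 2094-09-30.
date('2098-08-11', '+4 months') → 2098-12-11.
Later of the two is 2098-12-11.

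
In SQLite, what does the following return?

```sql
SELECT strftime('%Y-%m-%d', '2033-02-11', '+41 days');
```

First apply '+41 days': 2033-02-11 → 2033-03-24.
`%Y-%m-%d` extracts the ISO date: 2033-03-24.

2033-03-24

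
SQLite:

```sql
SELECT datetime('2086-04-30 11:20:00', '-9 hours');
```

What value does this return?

2086-04-30 02:20:00

-9 hours from 2086-04-30 11:20:00 is 2086-04-30 02:20:00.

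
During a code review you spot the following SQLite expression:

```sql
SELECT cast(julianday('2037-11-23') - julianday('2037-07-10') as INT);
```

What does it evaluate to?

21 days remain in July 2037 after the 10th (31 − 10).
August 2037: 31 days.
September 2037: 30 days.
October 2037: 31 days.
Then 23 days into November 2037.
Total: 21 + 31 + 30 + 31 + 23 = 136.

136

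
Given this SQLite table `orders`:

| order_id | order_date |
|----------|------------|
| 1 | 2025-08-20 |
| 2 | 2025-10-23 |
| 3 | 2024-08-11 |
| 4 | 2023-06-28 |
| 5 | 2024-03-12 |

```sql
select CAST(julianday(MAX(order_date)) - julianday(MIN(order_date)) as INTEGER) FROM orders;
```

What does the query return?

MIN = 2023-06-28, MAX = 2025-10-23.
2 days remain in June 2023 after the 28th (30 − 28).
Full months from July 2023 through September 2025 contribute their day counts.
Then 23 days into October 2025.
Total: 2 + 31 + 31 + 30 + 31 + 30 + 31 + 31 + 29 + 31 + 30 + 31 + 30 + 31 + 31 + 30 + 31 + 30 + 31 + 31 + 28 + 31 + 30 + 31 + 30 + 31 + 31 + 30 + 23 = 848.

848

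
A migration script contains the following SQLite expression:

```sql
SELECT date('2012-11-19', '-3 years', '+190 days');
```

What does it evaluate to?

2010-05-28

Adding -3 years to 2012-11-19 gives 2009-11-19.
Applying '+190 days' to 2009-11-19: counting 190 days forward gives 2010-05-28.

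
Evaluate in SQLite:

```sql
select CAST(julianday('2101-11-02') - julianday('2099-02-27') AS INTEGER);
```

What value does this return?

978

1 day remains in February 2099 after the 27th (28 − 27).
Full months from March 2099 through October 2101 contribute their day counts.
Then 2 days into November 2101.
Total: 1 + 31 + 30 + 31 + 30 + 31 + 31 + 30 + 31 + 30 + 31 + 31 + 28 + 31 + 30 + 31 + 30 + 31 + 31 + 30 + 31 + 30 + 31 + 31 + 28 + 31 + 30 + 31 + 30 + 31 + 31 + 30 + 31 + 2 = 978.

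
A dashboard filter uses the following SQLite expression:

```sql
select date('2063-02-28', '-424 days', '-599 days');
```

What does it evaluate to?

2060-05-11

Applying '-424 days' to 2063-02-28: counting 424 days back gives 2061-12-31.
Applying '-599 days' to 2061-12-31: counting 599 days back gives 2060-05-11.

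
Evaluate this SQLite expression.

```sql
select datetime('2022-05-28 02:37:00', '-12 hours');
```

-12 hours from 2022-05-28 02:37:00 is 2022-05-27 14:37:00 (crosses midnight).

2022-05-27 14:37:00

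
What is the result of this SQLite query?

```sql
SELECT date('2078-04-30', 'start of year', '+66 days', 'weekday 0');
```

2078-03-13

`start of year` rewinds 2078-04-30 to 2078-01-01.
Applying '+66 days' to 2078-01-01: counting 66 days forward gives 2078-03-08.
`weekday 0` advances to the next Sunday; 2078-03-08 is a Tuesday, so it moves forward to 2078-03-13.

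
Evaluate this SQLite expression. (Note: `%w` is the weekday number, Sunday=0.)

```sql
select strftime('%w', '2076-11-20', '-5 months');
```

First apply '-5 months': 2076-11-20 → 2076-06-20.
2076-06-20 is a Saturday; with Sunday=0 that is 6.

6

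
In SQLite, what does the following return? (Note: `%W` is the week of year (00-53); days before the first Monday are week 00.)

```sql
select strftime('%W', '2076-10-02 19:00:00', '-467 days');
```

24

First apply '-467 days': 2076-10-02 19:00:00 → 2075-06-23 19:00:00.
2075-06-23 is a Sunday. SQLite's %W counts Mondays since the year started; the result is 24.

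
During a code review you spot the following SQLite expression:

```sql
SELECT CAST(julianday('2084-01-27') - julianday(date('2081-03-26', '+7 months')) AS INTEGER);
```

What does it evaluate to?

823

Adding +7 months to 2081-03-26 gives 2081-10-26.
5 days remain in October 2081 after the 26th (31 − 26).
Full months from November 2081 through December 2083 contribute their day counts.
Then 27 days into January 2084.
Total: 5 + 30 + 31 + 31 + 28 + 31 + 30 + 31 + 30 + 31 + 31 + 30 + 31 + 30 + 31 + 31 + 28 + 31 + 30 + 31 + 30 + 31 + 31 + 30 + 31 + 30 + 31 + 27 = 823.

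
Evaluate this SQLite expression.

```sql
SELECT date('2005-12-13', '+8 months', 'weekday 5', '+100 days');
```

2006-11-26

Adding +8 months to 2005-12-13 gives 2006-08-13.
`weekday 5` advances to the next Friday; 2006-08-13 is a Sunday, so it moves forward to 2006-08-18.
Applying '+100 days' to 2006-08-18: counting 100 days forward gives 2006-11-26.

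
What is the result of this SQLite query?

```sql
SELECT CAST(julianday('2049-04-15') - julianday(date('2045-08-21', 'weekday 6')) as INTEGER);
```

`weekday 6` advances to the next Saturday; 2045-08-21 is a Monday, so it moves forward to 2045-08-26.
5 days remain in August 2045 after the 26th (31 − 26).
Full months from September 2045 through March 2049 contribute their day counts.
Then 15 days into April 2049.
Total: 5 + 30 + 31 + 30 + 31 + 31 + 28 + 31 + 30 + 31 + 30 + 31 + 31 + 30 + 31 + 30 + 31 + 31 + 28 + 31 + 30 + 31 + 30 + 31 + 31 + 30 + 31 + 30 + 31 + 31 + 29 + 31 + 30 + 31 + 30 + 31 + 31 + 30 + 31 + 30 + 31 + 31 + 28 + 31 + 15 = 1328.

1328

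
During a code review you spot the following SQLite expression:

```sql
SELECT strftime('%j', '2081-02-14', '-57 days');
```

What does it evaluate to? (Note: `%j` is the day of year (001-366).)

354

First apply '-57 days': 2081-02-14 → 2080-12-19.
Day-of-year for 2080-12-19: days since 2080-01-01 inclusive = 354, zero-padded to 354.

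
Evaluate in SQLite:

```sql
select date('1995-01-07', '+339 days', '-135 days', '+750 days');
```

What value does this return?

1997-08-18

Applying '+339 days' to 1995-01-07: counting 339 days forward gives 1995-12-12.
Applying '-135 days' to 1995-12-12: counting 135 days back gives 1995-07-30.
Applying '+750 days' to 1995-07-30: counting 750 days forward gives 1997-08-18.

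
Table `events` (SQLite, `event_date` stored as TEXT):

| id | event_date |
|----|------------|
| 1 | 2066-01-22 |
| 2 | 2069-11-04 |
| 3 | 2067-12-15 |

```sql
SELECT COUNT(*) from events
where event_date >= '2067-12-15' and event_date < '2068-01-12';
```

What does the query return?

1

Rows in [2067-12-15, 2068-01-12): 2067-12-15 → 1 row.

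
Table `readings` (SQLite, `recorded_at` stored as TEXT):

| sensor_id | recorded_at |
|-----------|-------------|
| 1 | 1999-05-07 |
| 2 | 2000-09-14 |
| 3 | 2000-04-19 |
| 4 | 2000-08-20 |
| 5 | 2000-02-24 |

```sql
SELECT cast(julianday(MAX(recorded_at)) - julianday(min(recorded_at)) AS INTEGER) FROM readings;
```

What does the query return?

MIN = 1999-05-07, MAX = 2000-09-14.
24 days remain in May 1999 after the 7th (31 − 7).
Full months from June 1999 through August 2000 contribute their day counts.
Then 14 days into September 2000.
Total: 24 + 30 + 31 + 31 + 30 + 31 + 30 + 31 + 31 + 29 + 31 + 30 + 31 + 30 + 31 + 31 + 14 = 496.

496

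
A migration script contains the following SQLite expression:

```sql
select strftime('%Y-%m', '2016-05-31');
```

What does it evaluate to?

2016-05

`%Y-%m` extracts the year-month: 2016-05.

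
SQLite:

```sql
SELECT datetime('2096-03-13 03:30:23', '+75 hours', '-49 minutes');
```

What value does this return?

2096-03-16 05:41:23

+75 hours from 2096-03-13 03:30:23 is 2096-03-16 06:30:23 (crosses midnight).
-49 minutes from 2096-03-16 06:30:23 is 2096-03-16 05:41:23.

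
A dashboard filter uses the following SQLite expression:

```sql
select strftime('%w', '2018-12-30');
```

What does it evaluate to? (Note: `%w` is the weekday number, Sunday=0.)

0

2018-12-30 is a Sunday; with Sunday=0 that is 0.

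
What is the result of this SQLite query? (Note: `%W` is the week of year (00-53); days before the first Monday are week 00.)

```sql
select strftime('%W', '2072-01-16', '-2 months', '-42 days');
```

First apply '-2 months', '-42 days': 2072-01-16 → 2071-10-05.
2071-10-05 is a Monday. SQLite's %W counts Mondays since the year started; the result is 40.

40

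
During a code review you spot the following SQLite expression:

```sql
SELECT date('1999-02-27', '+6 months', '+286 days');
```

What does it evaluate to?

Adding +6 months to 1999-02-27 gives 1999-08-27.
Applying '+286 days' to 1999-08-27: counting 286 days forward gives 2000-06-08.

2000-06-08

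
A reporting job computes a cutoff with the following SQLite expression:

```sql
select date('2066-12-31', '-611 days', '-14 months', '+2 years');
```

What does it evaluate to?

Applying '-611 days' to 2066-12-31: counting 611 days back gives 2065-04-29.
Adding -14 months to 2065-04-29 gives 2064-02-29.
Adding +2 years to 2064-02-29 targets 2066-02-29, but 2066 is not a leap year, so SQLite normalizes to 2066-03-01.

2066-03-01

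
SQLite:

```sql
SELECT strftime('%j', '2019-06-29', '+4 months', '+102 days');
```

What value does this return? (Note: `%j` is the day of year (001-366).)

First apply '+4 months', '+102 days': 2019-06-29 → 2020-02-08.
Day-of-year for 2020-02-08: days since 2020-01-01 inclusive = 39, zero-padded to 039.

039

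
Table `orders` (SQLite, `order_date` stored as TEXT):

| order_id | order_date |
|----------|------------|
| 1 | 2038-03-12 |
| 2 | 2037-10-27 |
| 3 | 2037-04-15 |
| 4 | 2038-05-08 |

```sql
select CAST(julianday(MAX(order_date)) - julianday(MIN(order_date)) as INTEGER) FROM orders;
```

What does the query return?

MIN = 2037-04-15, MAX = 2038-05-08.
15 days remain in April 2037 after the 15th (30 − 15).
Full months from May 2037 through April 2038 contribute their day counts.
Then 8 days into May 2038.
Total: 15 + 31 + 30 + 31 + 31 + 30 + 31 + 30 + 31 + 31 + 28 + 31 + 30 + 8 = 388.

388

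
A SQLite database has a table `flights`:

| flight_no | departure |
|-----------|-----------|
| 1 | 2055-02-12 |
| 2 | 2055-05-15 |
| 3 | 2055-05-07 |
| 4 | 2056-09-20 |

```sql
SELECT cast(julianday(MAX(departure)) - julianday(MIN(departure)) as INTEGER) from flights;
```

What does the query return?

MIN = 2055-02-12, MAX = 2056-09-20.
16 days remain in February 2055 after the 12th (28 − 12).
Full months from March 2055 through August 2056 contribute their day counts.
Then 20 days into September 2056.
Total: 16 + 31 + 30 + 31 + 30 + 31 + 31 + 30 + 31 + 30 + 31 + 31 + 29 + 31 + 30 + 31 + 30 + 31 + 31 + 20 = 586.

586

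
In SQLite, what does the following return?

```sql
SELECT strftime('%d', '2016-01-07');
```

`%d` extracts the 2-digit day of month: 07.

07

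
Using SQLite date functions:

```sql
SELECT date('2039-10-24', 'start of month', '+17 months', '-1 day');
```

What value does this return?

`start of month` rewinds 2039-10-24 to 2039-10-01.
Adding +17 months to 2039-10-01 gives 2041-03-01.
Going back 1 day from 2041-03-01 reaches 2041-02-28 (last day of February, 28 days).

2041-02-28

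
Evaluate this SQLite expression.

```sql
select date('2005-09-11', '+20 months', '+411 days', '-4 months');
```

2008-02-25

Adding +20 months to 2005-09-11 gives 2007-05-11.
Applying '+411 days' to 2007-05-11: counting 411 days forward gives 2008-06-25.
Adding -4 months to 2008-06-25 gives 2008-02-25.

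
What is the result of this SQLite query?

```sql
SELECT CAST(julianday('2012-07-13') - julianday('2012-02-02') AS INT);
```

27 days remain in February 2012 after the 2nd (29 − 2).
March 2012: 31 days.
April 2012: 30 days.
May 2012: 31 days.
June 2012: 30 days.
Then 13 days into July 2012.
Total: 27 + 31 + 30 + 31 + 30 + 13 = 162.

162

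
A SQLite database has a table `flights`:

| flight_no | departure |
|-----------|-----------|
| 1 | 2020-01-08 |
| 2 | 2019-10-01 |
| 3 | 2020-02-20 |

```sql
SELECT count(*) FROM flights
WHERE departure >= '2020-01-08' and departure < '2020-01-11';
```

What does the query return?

Rows in [2020-01-08, 2020-01-11): 2020-01-08 → 1 row.

1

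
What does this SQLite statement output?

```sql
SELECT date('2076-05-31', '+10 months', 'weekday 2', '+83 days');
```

Adding +10 months to 2076-05-31 gives 2077-03-31.
`weekday 2` advances to the next Tuesday; 2077-03-31 is a Wednesday, so it moves forward to 2077-04-06.
Applying '+83 days' to 2077-04-06: counting 83 days forward gives 2077-06-28.

2077-06-28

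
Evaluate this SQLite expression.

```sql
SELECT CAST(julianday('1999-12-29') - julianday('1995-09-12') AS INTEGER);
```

18 days remain in September 1995 after the 12th (30 − 12).
Full months from October 1995 through November 1999 contribute their day counts.
Then 29 days into December 1999.
Total: 18 + 31 + 30 + 31 + 31 + 29 + 31 + 30 + 31 + 30 + 31 + 31 + 30 + 31 + 30 + 31 + 31 + 28 + 31 + 30 + 31 + 30 + 31 + 31 + 30 + 31 + 30 + 31 + 31 + 28 + 31 + 30 + 31 + 30 + 31 + 31 + 30 + 31 + 30 + 31 + 31 + 28 + 31 + 30 + 31 + 30 + 31 + 31 + 30 + 31 + 30 + 29 = 1569.

1569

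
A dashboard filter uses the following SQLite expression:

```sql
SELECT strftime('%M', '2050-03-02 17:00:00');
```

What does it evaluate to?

00

`%M` extracts the 2-digit minute: 00.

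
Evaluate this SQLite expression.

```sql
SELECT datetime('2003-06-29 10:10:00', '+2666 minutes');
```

2003-07-01 06:36:00

2666 minutes = 44h 26m; +2666 minutes from 2003-06-29 10:10:00 is 2003-07-01 06:36:00 (crosses midnight).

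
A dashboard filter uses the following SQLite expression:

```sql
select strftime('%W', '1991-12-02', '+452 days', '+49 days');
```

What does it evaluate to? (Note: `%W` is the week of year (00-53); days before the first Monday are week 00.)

15

First apply '+452 days', '+49 days': 1991-12-02 → 1993-04-16.
1993-04-16 is a Friday. SQLite's %W counts Mondays since the year started; the result is 15.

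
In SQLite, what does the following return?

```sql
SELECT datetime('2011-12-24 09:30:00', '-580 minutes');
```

580 minutes = 9h 40m; -580 minutes from 2011-12-24 09:30:00 is 2011-12-23 23:50:00 (crosses midnight).

2011-12-23 23:50:00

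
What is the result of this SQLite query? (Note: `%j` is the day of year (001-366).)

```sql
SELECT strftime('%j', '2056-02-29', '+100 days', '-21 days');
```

139

First apply '+100 days', '-21 days': 2056-02-29 → 2056-05-18.
Day-of-year for 2056-05-18: days since 2056-01-01 inclusive = 139, zero-padded to 139.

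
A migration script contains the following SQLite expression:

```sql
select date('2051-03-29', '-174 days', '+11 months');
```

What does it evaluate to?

2051-09-06

Applying '-174 days' to 2051-03-29: counting 174 days back gives 2050-10-06.
Adding +11 months to 2050-10-06 gives 2051-09-06.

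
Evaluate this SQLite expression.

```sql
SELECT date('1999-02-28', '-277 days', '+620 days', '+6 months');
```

2000-08-06

Applying '-277 days' to 1999-02-28: counting 277 days back gives 1998-05-27.
Applying '+620 days' to 1998-05-27: counting 620 days forward gives 2000-02-06.
Adding +6 months to 2000-02-06 gives 2000-08-06.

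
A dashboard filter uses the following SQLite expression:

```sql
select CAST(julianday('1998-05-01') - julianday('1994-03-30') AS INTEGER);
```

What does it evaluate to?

1 day remains in March 1994 after the 30th (31 − 30).
Full months from April 1994 through April 1998 contribute their day counts.
Then 1 day into May 1998.
Total: 1 + 30 + 31 + 30 + 31 + 31 + 30 + 31 + 30 + 31 + 31 + 28 + 31 + 30 + 31 + 30 + 31 + 31 + 30 + 31 + 30 + 31 + 31 + 29 + 31 + 30 + 31 + 30 + 31 + 31 + 30 + 31 + 30 + 31 + 31 + 28 + 31 + 30 + 31 + 30 + 31 + 31 + 30 + 31 + 30 + 31 + 31 + 28 + 31 + 30 + 1 = 1493.

1493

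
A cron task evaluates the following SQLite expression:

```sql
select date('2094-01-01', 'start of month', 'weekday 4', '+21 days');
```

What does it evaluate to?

2094-01-28

`start of month` rewinds 2094-01-01 to 2094-01-01.
`weekday 4` advances to the next Thursday; 2094-01-01 is a Friday, so it moves forward to 2094-01-07.
Advancing 21 more days within January lands on 2094-01-28.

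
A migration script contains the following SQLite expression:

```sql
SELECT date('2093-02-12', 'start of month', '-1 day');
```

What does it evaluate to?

`start of month` rewinds 2093-02-12 to 2093-02-01.
Going back 1 day from 2093-02-01 reaches 2093-01-31 (last day of January, 31 days).

2093-01-31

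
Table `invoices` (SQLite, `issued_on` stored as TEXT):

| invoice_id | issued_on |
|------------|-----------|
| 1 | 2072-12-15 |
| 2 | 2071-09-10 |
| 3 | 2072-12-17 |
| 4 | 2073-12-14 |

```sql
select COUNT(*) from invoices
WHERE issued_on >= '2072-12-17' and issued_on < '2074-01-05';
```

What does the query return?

2

Rows in [2072-12-17, 2074-01-05): 2072-12-17, 2073-12-14 → 2 rows.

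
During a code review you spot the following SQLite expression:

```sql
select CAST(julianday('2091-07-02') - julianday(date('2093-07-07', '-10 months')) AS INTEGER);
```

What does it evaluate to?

Adding -10 months to 2093-07-07 gives 2092-09-07.
29 days remain in July 2091 after the 2nd (31 − 2).
Full months from August 2091 through August 2092 contribute their day counts.
Then 7 days into September 2092.
Total: 29 + 31 + 30 + 31 + 30 + 31 + 31 + 29 + 31 + 30 + 31 + 30 + 31 + 31 + 7 = 433.
The subtraction is earlier − later, so the result is −433 → -433.

-433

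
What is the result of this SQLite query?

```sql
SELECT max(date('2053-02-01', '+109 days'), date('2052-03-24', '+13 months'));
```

2053-05-21

date('2053-02-01', '+109 days') → 2053-05-21.
date('2052-03-24', '+13 months') → 2053-04-24.
Later of the two is 2053-05-21.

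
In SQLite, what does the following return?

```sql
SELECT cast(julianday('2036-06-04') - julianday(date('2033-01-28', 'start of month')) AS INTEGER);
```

1250

`start of month` rewinds 2033-01-28 to 2033-01-01.
30 days remain in January 2033 after the 1st (31 − 1).
Full months from February 2033 through May 2036 contribute their day counts.
Then 4 days into June 2036.
Total: 30 + 28 + 31 + 30 + 31 + 30 + 31 + 31 + 30 + 31 + 30 + 31 + 31 + 28 + 31 + 30 + 31 + 30 + 31 + 31 + 30 + 31 + 30 + 31 + 31 + 28 + 31 + 30 + 31 + 30 + 31 + 31 + 30 + 31 + 30 + 31 + 31 + 29 + 31 + 30 + 31 + 4 = 1250.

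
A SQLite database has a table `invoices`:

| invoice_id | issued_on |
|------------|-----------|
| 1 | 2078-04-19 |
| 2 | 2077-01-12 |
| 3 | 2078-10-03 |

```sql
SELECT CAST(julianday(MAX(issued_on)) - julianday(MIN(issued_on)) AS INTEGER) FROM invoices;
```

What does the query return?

MIN = 2077-01-12, MAX = 2078-10-03.
19 days remain in January 2077 after the 12th (31 − 12).
Full months from February 2077 through September 2078 contribute their day counts.
Then 3 days into October 2078.
Total: 19 + 28 + 31 + 30 + 31 + 30 + 31 + 31 + 30 + 31 + 30 + 31 + 31 + 28 + 31 + 30 + 31 + 30 + 31 + 31 + 30 + 3 = 629.

629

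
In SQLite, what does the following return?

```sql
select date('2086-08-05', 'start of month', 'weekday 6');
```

`start of month` rewinds 2086-08-05 to 2086-08-01.
`weekday 6` advances to the next Saturday; 2086-08-01 is a Thursday, so it moves forward to 2086-08-03.

2086-08-03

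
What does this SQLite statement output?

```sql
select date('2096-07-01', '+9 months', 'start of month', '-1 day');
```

2097-03-31

Adding +9 months to 2096-07-01 gives 2097-04-01.
`start of month` rewinds 2097-04-01 to 2097-04-01.
Going back 1 day from 2097-04-01 reaches 2097-03-31 (last day of March, 31 days).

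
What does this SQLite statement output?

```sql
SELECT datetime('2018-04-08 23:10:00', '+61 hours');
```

+61 hours from 2018-04-08 23:10:00 is 2018-04-11 12:10:00 (crosses midnight).

2018-04-11 12:10:00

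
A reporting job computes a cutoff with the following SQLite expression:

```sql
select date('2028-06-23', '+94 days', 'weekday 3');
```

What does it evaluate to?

Applying '+94 days' to 2028-06-23: counting 94 days forward gives 2028-09-25.
`weekday 3` advances to the next Wednesday; 2028-09-25 is a Monday, so it moves forward to 2028-09-27.

2028-09-27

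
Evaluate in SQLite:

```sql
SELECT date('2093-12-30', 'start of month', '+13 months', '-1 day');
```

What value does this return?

`start of month` rewinds 2093-12-30 to 2093-12-01.
Adding +13 months to 2093-12-01 gives 2095-01-01.
Going back 1 day from 2095-01-01 reaches 2094-12-31 (last day of December, 31 days).

2094-12-31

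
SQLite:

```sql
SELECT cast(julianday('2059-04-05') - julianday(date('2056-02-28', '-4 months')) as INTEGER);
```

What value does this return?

Adding -4 months to 2056-02-28 gives 2055-10-28.
3 days remain in October 2055 after the 28th (31 − 28).
Full months from November 2055 through March 2059 contribute their day counts.
Then 5 days into April 2059.
Total: 3 + 30 + 31 + 31 + 29 + 31 + 30 + 31 + 30 + 31 + 31 + 30 + 31 + 30 + 31 + 31 + 28 + 31 + 30 + 31 + 30 + 31 + 31 + 30 + 31 + 30 + 31 + 31 + 28 + 31 + 30 + 31 + 30 + 31 + 31 + 30 + 31 + 30 + 31 + 31 + 28 + 31 + 5 = 1255.

1255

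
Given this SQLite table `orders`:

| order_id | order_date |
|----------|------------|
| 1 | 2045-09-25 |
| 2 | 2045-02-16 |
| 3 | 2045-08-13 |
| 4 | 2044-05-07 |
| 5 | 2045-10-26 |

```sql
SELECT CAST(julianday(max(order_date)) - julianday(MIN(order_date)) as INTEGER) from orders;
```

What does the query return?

537

MIN = 2044-05-07, MAX = 2045-10-26.
24 days remain in May 2044 after the 7th (31 − 7).
Full months from June 2044 through September 2045 contribute their day counts.
Then 26 days into October 2045.
Total: 24 + 30 + 31 + 31 + 30 + 31 + 30 + 31 + 31 + 28 + 31 + 30 + 31 + 30 + 31 + 31 + 30 + 26 = 537.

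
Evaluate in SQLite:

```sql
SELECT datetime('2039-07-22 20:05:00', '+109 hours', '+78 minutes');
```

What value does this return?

2039-07-27 10:23:00

+109 hours from 2039-07-22 20:05:00 is 2039-07-27 09:05:00 (crosses midnight).
78 minutes = 1h 18m; +78 minutes from 2039-07-27 09:05:00 is 2039-07-27 10:23:00.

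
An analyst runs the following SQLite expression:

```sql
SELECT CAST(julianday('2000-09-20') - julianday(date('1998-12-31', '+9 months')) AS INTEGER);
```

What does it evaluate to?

355

Adding +9 months to 1998-12-31 targets 1999-09-31. September 1999 has only 30 days, so SQLite normalizes the 1-day overflow forward to 1999-10-01.
30 days remain in October 1999 after the 1st (31 − 1).
Full months from November 1999 through August 2000 contribute their day counts.
Then 20 days into September 2000.
Total: 30 + 30 + 31 + 31 + 29 + 31 + 30 + 31 + 30 + 31 + 31 + 20 = 355.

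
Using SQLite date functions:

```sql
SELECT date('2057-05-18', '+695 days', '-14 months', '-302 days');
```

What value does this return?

2057-04-17

Applying '+695 days' to 2057-05-18: counting 695 days forward gives 2059-04-13.
Adding -14 months to 2059-04-13 gives 2058-02-13.
Applying '-302 days' to 2058-02-13: counting 302 days back gives 2057-04-17.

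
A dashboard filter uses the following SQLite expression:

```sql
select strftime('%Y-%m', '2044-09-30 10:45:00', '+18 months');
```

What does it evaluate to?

First apply '+18 months': 2044-09-30 10:45:00 → 2046-03-30 10:45:00.
`%Y-%m` extracts the year-month: 2046-03.

2046-03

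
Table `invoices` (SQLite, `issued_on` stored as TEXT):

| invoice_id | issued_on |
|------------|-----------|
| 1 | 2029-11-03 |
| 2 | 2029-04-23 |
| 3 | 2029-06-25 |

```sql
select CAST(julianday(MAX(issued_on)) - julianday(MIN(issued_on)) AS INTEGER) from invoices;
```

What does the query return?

194

MIN = 2029-04-23, MAX = 2029-11-03.
7 days remain in April 2029 after the 23rd (30 − 23).
Full months from May 2029 through October 2029 contribute their day counts.
Then 3 days into November 2029.
Total: 7 + 31 + 30 + 31 + 31 + 30 + 31 + 3 = 194.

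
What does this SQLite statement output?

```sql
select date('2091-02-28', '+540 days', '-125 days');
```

2092-04-18

Applying '+540 days' to 2091-02-28: counting 540 days forward gives 2092-08-21.
Applying '-125 days' to 2092-08-21: counting 125 days back gives 2092-04-18.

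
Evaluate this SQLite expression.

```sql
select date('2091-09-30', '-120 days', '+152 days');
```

2091-11-01

Applying '-120 days' to 2091-09-30: counting 120 days back gives 2091-06-02.
Applying '+152 days' to 2091-06-02: counting 152 days forward gives 2091-11-01.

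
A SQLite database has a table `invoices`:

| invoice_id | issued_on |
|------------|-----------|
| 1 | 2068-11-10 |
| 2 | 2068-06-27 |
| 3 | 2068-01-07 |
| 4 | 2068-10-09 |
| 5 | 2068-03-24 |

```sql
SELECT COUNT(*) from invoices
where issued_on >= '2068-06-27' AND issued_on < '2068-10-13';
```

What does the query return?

2

Rows in [2068-06-27, 2068-10-13): 2068-06-27, 2068-10-09 → 2 rows.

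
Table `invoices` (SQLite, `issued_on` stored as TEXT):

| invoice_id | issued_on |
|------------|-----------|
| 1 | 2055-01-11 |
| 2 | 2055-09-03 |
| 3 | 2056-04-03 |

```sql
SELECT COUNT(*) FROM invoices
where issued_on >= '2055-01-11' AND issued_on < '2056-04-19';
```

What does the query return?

Rows in [2055-01-11, 2056-04-19): 2055-01-11, 2055-09-03, 2056-04-03 → 3 rows.

3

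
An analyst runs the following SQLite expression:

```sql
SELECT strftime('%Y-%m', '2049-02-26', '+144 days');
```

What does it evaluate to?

First apply '+144 days': 2049-02-26 → 2049-07-20.
`%Y-%m` extracts the year-month: 2049-07.

2049-07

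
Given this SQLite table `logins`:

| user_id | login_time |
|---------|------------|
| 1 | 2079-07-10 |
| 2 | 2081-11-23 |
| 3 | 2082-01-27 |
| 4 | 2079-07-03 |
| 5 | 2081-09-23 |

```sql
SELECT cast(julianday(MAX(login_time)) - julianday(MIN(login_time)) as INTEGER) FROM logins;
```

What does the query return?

MIN = 2079-07-03, MAX = 2082-01-27.
28 days remain in July 2079 after the 3rd (31 − 3).
Full months from August 2079 through December 2081 contribute their day counts.
Then 27 days into January 2082.
Total: 28 + 31 + 30 + 31 + 30 + 31 + 31 + 29 + 31 + 30 + 31 + 30 + 31 + 31 + 30 + 31 + 30 + 31 + 31 + 28 + 31 + 30 + 31 + 30 + 31 + 31 + 30 + 31 + 30 + 31 + 27 = 939.

939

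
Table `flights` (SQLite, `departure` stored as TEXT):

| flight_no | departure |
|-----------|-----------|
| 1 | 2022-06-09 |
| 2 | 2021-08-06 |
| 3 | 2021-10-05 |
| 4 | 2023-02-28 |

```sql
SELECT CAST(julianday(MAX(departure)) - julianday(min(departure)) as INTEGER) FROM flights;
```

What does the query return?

MIN = 2021-08-06, MAX = 2023-02-28.
25 days remain in August 2021 after the 6th (31 − 6).
Full months from September 2021 through January 2023 contribute their day counts.
Then 28 days into February 2023.
Total: 25 + 30 + 31 + 30 + 31 + 31 + 28 + 31 + 30 + 31 + 30 + 31 + 31 + 30 + 31 + 30 + 31 + 31 + 28 = 571.

571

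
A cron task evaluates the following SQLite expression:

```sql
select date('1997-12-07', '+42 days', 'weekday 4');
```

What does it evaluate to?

1998-01-22

Applying '+42 days' to 1997-12-07: counting 42 days forward gives 1998-01-18.
`weekday 4` advances to the next Thursday; 1998-01-18 is a Sunday, so it moves forward to 1998-01-22.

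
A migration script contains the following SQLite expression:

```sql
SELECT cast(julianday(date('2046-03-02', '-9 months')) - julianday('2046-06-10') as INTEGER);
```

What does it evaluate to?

Adding -9 months to 2046-03-02 gives 2045-06-02.
28 days remain in June 2045 after the 2nd (30 − 2).
Full months from July 2045 through May 2046 contribute their day counts.
Then 10 days into June 2046.
Total: 28 + 31 + 31 + 30 + 31 + 30 + 31 + 31 + 28 + 31 + 30 + 31 + 10 = 373.
The subtraction is earlier − later, so the result is −373 → -373.

-373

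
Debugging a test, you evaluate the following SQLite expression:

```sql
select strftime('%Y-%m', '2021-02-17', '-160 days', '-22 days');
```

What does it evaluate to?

2020-08

First apply '-160 days', '-22 days': 2021-02-17 → 2020-08-19.
`%Y-%m` extracts the year-month: 2020-08.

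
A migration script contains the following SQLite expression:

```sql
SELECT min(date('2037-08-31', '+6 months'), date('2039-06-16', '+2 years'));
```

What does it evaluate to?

2038-03-03

date('2037-08-31', '+6 months') → 2038-03-03.
date('2039-06-16', '+2 years') → 2041-06-16.
Earlier of the two is 2038-03-03.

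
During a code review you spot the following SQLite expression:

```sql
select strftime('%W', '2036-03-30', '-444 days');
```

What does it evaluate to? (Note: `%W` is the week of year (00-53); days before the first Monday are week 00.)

02

First apply '-444 days': 2036-03-30 → 2035-01-11.
2035-01-11 is a Thursday. SQLite's %W counts Mondays since the year started; the result is 02.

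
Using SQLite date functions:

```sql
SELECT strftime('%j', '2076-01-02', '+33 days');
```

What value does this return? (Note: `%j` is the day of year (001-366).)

035

First apply '+33 days': 2076-01-02 → 2076-02-04.
Day-of-year for 2076-02-04: days since 2076-01-01 inclusive = 35, zero-padded to 035.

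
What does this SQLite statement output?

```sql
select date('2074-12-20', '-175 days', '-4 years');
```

Applying '-175 days' to 2074-12-20: counting 175 days back gives 2074-06-28.
Adding -4 years to 2074-06-28 gives 2070-06-28.

2070-06-28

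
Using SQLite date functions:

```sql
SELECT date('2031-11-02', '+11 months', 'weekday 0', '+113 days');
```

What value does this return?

Adding +11 months to 2031-11-02 gives 2032-10-02.
`weekday 0` advances to the next Sunday; 2032-10-02 is a Saturday, so it moves forward to 2032-10-03.
Applying '+113 days' to 2032-10-03: counting 113 days forward gives 2033-01-24.

2033-01-24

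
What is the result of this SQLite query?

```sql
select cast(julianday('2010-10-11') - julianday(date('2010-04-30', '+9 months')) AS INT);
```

-111

Adding +9 months to 2010-04-30 gives 2011-01-30.
20 days remain in October 2010 after the 11th (31 − 11).
November 2010: 30 days.
December 2010: 31 days.
Then 30 days into January 2011.
Total: 20 + 30 + 31 + 30 = 111.
The subtraction is earlier − later, so the result is −111 → -111.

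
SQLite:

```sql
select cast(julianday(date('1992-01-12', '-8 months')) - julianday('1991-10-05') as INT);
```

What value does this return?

Adding -8 months to 1992-01-12 gives 1991-05-12.
19 days remain in May 1991 after the 12th (31 − 12).
June 1991: 30 days.
July 1991: 31 days.
August 1991: 31 days.
September 1991: 30 days.
Then 5 days into October 1991.
Total: 19 + 30 + 31 + 31 + 30 + 5 = 146.
The subtraction is earlier − later, so the result is −146 → -146.

-146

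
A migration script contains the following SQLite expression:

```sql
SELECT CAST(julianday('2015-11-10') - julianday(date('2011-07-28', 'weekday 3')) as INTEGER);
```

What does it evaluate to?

1560

`weekday 3` advances to the next Wednesday; 2011-07-28 is a Thursday, so it moves forward to 2011-08-03.
28 days remain in August 2011 after the 3rd (31 − 3).
Full months from September 2011 through October 2015 contribute their day counts.
Then 10 days into November 2015.
Total: 28 + 30 + 31 + 30 + 31 + 31 + 29 + 31 + 30 + 31 + 30 + 31 + 31 + 30 + 31 + 30 + 31 + 31 + 28 + 31 + 30 + 31 + 30 + 31 + 31 + 30 + 31 + 30 + 31 + 31 + 28 + 31 + 30 + 31 + 30 + 31 + 31 + 30 + 31 + 30 + 31 + 31 + 28 + 31 + 30 + 31 + 30 + 31 + 31 + 30 + 31 + 10 = 1560.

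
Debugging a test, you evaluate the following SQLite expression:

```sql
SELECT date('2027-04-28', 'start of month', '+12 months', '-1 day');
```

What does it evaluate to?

2028-03-31

`start of month` rewinds 2027-04-28 to 2027-04-01.
Adding +12 months to 2027-04-01 gives 2028-04-01.
Going back 1 day from 2028-04-01 reaches 2028-03-31 (last day of March, 31 days).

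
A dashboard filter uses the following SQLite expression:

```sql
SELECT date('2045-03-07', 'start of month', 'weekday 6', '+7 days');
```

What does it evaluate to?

`start of month` rewinds 2045-03-07 to 2045-03-01.
`weekday 6` advances to the next Saturday; 2045-03-01 is a Wednesday, so it moves forward to 2045-03-04.
Advancing 7 more days within March lands on 2045-03-11.

2045-03-11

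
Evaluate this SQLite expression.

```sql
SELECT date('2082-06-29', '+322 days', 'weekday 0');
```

2083-05-23

Applying '+322 days' to 2082-06-29: counting 322 days forward gives 2083-05-17.
`weekday 0` advances to the next Sunday; 2083-05-17 is a Monday, so it moves forward to 2083-05-23.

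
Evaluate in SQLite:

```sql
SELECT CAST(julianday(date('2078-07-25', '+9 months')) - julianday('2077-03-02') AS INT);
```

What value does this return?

784

Adding +9 months to 2078-07-25 gives 2079-04-25.
29 days remain in March 2077 after the 2nd (31 − 2).
Full months from April 2077 through March 2079 contribute their day counts.
Then 25 days into April 2079.
Total: 29 + 30 + 31 + 30 + 31 + 31 + 30 + 31 + 30 + 31 + 31 + 28 + 31 + 30 + 31 + 30 + 31 + 31 + 30 + 31 + 30 + 31 + 31 + 28 + 31 + 25 = 784.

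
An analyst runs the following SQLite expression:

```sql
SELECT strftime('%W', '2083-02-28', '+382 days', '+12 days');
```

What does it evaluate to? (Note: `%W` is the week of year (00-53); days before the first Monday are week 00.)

13

First apply '+382 days', '+12 days': 2083-02-28 → 2084-03-28.
2084-03-28 is a Tuesday. SQLite's %W counts Mondays since the year started; the result is 13.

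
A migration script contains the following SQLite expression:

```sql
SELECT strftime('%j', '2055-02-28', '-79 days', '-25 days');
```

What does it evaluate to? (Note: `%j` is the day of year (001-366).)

320

First apply '-79 days', '-25 days': 2055-02-28 → 2054-11-16.
Day-of-year for 2054-11-16: days since 2054-01-01 inclusive = 320, zero-padded to 320.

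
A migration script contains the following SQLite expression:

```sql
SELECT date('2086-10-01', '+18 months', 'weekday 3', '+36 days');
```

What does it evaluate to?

2088-05-13

Adding +18 months to 2086-10-01 gives 2088-04-01.
`weekday 3` advances to the next Wednesday; 2088-04-01 is a Thursday, so it moves forward to 2088-04-07.
April 2088 has 30 days; 23 remain after the 7th, so 24 days reach 2088-05-01.
Advancing 12 more days within May lands on 2088-05-13.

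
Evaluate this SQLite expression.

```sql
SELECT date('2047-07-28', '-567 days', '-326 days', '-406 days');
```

Applying '-567 days' to 2047-07-28: counting 567 days back gives 2046-01-07.
Applying '-326 days' to 2046-01-07: counting 326 days back gives 2045-02-15.
Applying '-406 days' to 2045-02-15: counting 406 days back gives 2044-01-06.

2044-01-06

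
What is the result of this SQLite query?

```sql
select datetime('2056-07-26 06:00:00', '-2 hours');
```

-2 hours from 2056-07-26 06:00:00 is 2056-07-26 04:00:00.

2056-07-26 04:00:00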